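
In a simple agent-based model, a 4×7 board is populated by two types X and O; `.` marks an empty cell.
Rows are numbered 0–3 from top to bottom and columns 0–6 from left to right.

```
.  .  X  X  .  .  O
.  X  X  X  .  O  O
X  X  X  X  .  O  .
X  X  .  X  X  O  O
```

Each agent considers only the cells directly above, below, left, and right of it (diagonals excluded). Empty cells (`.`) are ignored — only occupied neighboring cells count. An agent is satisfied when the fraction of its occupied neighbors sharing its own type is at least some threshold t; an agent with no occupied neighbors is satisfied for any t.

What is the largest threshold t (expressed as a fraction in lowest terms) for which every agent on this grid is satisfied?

Row 0: (0,2)X 2/2 · (0,3)X 2/2 · (0,6)O 1/1
Row 1: (1,1)X 2/2 · (1,2)X 4/4 · (1,3)X 3/3 · (1,5)O 2/2 · (1,6)O 2/2
Row 2: (2,0)X 2/2 · (2,1)X 4/4 · (2,2)X 3/3 · (2,3)X 3/3 · (2,5)O 2/2
Row 3: (3,0)X 2/2 · (3,1)X 2/2 · (3,3)X 2/2 · (3,4)X 1/2 · (3,5)O 2/3 · (3,6)O 1/1
The smallest same-type fraction is 1/2 at (3,4), which reduces to 1/2. Any threshold above that leaves this agent unsatisfied.

1/2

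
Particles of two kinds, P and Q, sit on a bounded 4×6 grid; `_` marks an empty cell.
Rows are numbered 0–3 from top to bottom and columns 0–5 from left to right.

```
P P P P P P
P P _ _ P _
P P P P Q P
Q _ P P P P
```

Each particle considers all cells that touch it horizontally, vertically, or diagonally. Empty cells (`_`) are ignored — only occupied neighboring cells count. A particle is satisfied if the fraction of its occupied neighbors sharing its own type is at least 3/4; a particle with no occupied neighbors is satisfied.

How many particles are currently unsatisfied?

(0,0)P 3/3 ok
(0,1)P 4/4 ok
(0,2)P 3/3 ok
(0,3)P 3/3 ok
(0,4)P 3/3 ok
(0,5)P 2/2 ok
(1,0)P 5/5 ok
(1,1)P 7/7 ok
(1,4)P 5/6 ok
(2,0)P 3/4 ok
(2,1)P 5/6 ok
(2,2)P 5/5 ok
(2,3)P 5/6 ok
(2,4)Q 0/6 unhappy
(2,5)P 3/4 ok
(3,0)Q 0/2 unhappy
(3,2)P 4/4 ok
(3,3)P 4/5 ok
(3,4)P 4/5 ok
(3,5)P 2/3 unhappy
Unsatisfied: (2,4), (3,0), (3,5) — 3 in total.

3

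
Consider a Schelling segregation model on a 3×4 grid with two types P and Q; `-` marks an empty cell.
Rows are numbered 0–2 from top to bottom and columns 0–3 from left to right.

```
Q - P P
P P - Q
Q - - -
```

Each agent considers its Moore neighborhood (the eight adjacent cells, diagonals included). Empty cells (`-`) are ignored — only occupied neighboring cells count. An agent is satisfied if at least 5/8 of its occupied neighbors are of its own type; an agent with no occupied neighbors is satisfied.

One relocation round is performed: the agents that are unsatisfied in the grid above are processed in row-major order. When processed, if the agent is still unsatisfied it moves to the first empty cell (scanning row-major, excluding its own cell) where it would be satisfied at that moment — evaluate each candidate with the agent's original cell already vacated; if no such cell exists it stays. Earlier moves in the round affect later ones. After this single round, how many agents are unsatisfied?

Initially unsatisfied (in order): (0,0), (0,3), (1,0), (1,1), (1,3), (2,0).
  (0,0) → (2,3).
  (0,3) → (0,0).
  (1,0): now satisfied by earlier moves; stays.
  (1,1): now satisfied by earlier moves; stays.
  (1,3): no empty cell satisfies it; stays.
  (2,0) → (2,2).
Resulting grid:
P - P -
P P - Q
- - Q Q
Unsatisfied now: (0,2).

1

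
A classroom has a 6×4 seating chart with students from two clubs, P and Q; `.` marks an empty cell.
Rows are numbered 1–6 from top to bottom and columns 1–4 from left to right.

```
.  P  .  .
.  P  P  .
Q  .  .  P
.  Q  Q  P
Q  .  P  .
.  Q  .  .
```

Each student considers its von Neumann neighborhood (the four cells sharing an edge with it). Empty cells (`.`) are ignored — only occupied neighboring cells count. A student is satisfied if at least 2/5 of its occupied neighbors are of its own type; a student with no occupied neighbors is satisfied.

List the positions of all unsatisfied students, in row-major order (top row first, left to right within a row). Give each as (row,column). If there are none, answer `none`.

(1,2)P 1/1 ✓
(2,2)P 2/2 ✓
(2,3)P 1/1 ✓
(3,1)Q 0/0 ✓
(3,4)P 1/1 ✓
(4,2)Q 1/1 ✓
(4,3)Q 1/3 ✗
(4,4)P 1/2 ✓
(5,1)Q 0/0 ✓
(5,3)P 0/1 ✗
(6,2)Q 0/0 ✓

(4,3), (5,3)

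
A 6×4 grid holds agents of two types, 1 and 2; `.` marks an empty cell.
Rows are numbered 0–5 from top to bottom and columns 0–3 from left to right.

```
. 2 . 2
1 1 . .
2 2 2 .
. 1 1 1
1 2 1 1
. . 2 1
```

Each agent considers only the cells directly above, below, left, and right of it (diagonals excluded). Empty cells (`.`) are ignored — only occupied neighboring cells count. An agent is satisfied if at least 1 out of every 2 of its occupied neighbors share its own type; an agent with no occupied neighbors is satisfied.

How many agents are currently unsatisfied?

Row 0: (0,1)2 0/1 ✗ · (0,3)2 0/0 ✓
Row 1: (1,0)1 1/2 ✓ · (1,1)1 1/3 ✗
Row 2: (2,0)2 1/2 ✓ · (2,1)2 2/4 ✓ · (2,2)2 1/2 ✓
Row 3: (3,1)1 1/3 ✗ · (3,2)1 3/4 ✓ · (3,3)1 2/2 ✓
Row 4: (4,0)1 0/1 ✗ · (4,1)2 0/3 ✗ · (4,2)1 2/4 ✓ · (4,3)1 3/3 ✓
Row 5: (5,2)2 0/2 ✗ · (5,3)1 1/2 ✓
Unsatisfied: (0,1), (1,1), (3,1), (4,0), (4,1), (5,2) — 6 in total.

6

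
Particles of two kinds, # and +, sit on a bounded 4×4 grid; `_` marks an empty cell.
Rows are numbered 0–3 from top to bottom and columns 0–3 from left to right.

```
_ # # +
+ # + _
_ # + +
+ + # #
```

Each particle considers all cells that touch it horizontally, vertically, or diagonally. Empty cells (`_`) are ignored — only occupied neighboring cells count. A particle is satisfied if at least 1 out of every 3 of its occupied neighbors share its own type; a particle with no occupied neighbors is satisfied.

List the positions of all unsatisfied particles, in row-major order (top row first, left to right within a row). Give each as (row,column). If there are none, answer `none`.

(1,0), (2,1)

Row 0: (0,1)# 2/4 satisfied · (0,2)# 2/4 satisfied · (0,3)+ 1/2 satisfied
Row 1: (1,0)+ 0/3 not · (1,1)# 3/6 satisfied · (1,2)+ 3/7 satisfied
Row 2: (2,1)# 2/7 not · (2,2)+ 3/7 satisfied · (2,3)+ 2/4 satisfied
Row 3: (3,0)+ 1/2 satisfied · (3,1)+ 2/4 satisfied · (3,2)# 2/5 satisfied · (3,3)# 1/3 satisfied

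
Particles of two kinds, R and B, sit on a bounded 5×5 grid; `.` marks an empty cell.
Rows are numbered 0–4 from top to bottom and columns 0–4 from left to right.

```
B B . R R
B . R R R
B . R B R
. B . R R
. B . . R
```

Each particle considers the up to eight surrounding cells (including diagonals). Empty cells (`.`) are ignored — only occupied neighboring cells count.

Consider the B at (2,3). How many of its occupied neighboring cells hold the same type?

Occupied neighbors of (2,3): (1,2)=R, (1,3)=R, (1,4)=R, (2,2)=R, (2,4)=R, (3,3)=R, (3,4)=R.
Same type (B): 0 of 7.

0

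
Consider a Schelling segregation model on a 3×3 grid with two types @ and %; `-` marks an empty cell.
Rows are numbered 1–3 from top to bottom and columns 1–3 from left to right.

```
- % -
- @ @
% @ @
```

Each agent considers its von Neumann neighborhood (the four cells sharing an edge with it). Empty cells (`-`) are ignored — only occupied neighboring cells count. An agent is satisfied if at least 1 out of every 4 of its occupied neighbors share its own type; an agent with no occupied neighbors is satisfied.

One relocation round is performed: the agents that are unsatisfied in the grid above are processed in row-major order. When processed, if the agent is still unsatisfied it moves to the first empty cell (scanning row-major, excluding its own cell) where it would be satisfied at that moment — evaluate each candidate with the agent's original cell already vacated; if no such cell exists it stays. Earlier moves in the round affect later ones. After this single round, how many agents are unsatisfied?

0

Initially unsatisfied (in order): (1,2), (3,1).
  (1,2) → (1,1).
  (3,1) → (1,2).
Resulting grid:
% % -
- @ @
- @ @
All satisfied now.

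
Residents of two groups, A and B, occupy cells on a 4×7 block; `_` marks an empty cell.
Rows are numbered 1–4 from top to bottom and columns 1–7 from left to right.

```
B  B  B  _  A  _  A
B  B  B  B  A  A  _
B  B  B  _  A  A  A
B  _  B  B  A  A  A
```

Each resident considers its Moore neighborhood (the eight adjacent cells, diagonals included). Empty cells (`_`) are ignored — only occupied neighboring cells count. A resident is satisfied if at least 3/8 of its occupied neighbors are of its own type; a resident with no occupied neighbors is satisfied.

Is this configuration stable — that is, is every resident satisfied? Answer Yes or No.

Yes

Row 1: (1,1)B 3/3 ok · (1,2)B 5/5 ok · (1,3)B 4/4 ok · (1,5)A 2/3 ok · (1,7)A 1/1 ok
Row 2: (2,1)B 5/5 ok · (2,2)B 8/8 ok · (2,3)B 6/6 ok · (2,4)B 3/6 ok · (2,5)A 4/5 ok · (2,6)A 6/6 ok
Row 3: (3,1)B 4/4 ok · (3,2)B 7/7 ok · (3,3)B 6/6 ok · (3,5)A 5/7 ok · (3,6)A 7/7 ok · (3,7)A 4/4 ok
Row 4: (4,1)B 2/2 ok · (4,3)B 3/3 ok · (4,4)B 2/4 ok · (4,5)A 3/4 ok · (4,6)A 5/5 ok · (4,7)A 3/3 ok
All meet the threshold, so the configuration is stable.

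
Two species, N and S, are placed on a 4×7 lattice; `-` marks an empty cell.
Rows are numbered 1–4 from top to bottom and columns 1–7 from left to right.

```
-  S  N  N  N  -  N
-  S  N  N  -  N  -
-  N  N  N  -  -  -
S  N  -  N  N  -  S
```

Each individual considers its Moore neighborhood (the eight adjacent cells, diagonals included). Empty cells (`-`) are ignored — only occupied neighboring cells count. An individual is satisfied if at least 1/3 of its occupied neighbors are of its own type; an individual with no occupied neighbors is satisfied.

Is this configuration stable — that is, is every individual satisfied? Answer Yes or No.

Row 1: (1,2)S 1/3 ✓ · (1,3)N 3/5 ✓ · (1,4)N 4/4 ✓ · (1,5)N 3/3 ✓ · (1,7)N 1/1 ✓
Row 2: (2,2)S 1/5 ✗ · (2,3)N 6/8 ✓ · (2,4)N 6/6 ✓ · (2,6)N 2/2 ✓
Row 3: (3,2)N 3/5 ✓ · (3,3)N 6/7 ✓ · (3,4)N 5/5 ✓
Row 4: (4,1)S 0/2 ✗ · (4,2)N 2/3 ✓ · (4,4)N 3/3 ✓ · (4,5)N 2/2 ✓ · (4,7)S 0/0 ✓
For instance (2,2) has only 1/5 same-type neighbors, below 1/3.

No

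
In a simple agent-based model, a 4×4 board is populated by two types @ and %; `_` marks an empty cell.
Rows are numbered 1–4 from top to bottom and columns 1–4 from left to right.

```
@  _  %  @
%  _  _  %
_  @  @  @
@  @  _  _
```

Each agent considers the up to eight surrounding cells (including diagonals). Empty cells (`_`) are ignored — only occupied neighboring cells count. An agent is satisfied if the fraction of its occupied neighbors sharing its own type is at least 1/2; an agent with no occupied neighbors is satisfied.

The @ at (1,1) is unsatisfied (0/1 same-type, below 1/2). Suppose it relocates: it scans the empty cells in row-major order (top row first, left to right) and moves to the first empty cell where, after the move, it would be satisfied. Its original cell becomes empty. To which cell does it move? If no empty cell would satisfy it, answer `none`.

Vacating (1,1). Empty cells in order:
  (1,2): 0/2 same-type → still unsatisfied.
  (2,2): 2/4 same-type → satisfied — stop here.

(2,2)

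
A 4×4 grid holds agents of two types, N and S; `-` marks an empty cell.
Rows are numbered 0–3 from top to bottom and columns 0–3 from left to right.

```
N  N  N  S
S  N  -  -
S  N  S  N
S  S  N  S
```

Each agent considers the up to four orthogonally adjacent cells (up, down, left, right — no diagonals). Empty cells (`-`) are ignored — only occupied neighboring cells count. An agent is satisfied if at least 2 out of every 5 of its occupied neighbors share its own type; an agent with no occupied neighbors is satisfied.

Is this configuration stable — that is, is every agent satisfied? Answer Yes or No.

No

Row 0: (0,0)N 1/2 satisfied · (0,1)N 3/3 satisfied · (0,2)N 1/2 satisfied · (0,3)S 0/1 not
Row 1: (1,0)S 1/3 not · (1,1)N 2/3 satisfied
Row 2: (2,0)S 2/3 satisfied · (2,1)N 1/4 not · (2,2)S 0/3 not · (2,3)N 0/2 not
Row 3: (3,0)S 2/2 satisfied · (3,1)S 1/3 not · (3,2)N 0/3 not · (3,3)S 0/2 not
For instance (0,3) has only 0/1 same-type neighbors, below 2/5.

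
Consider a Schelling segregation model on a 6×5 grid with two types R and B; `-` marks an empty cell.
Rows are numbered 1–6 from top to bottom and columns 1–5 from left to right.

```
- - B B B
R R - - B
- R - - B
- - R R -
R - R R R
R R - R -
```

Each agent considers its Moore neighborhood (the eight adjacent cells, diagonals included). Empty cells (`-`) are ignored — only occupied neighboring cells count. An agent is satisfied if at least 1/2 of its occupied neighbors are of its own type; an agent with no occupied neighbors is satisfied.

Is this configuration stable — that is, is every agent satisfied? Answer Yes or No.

(1,3)B 1/2 ok
(1,4)B 3/3 ok
(1,5)B 2/2 ok
(2,1)R 2/2 ok
(2,2)R 2/3 ok
(2,5)B 3/3 ok
(3,2)R 3/3 ok
(3,5)B 1/2 ok
(4,3)R 4/4 ok
(4,4)R 4/5 ok
(5,1)R 2/2 ok
(5,3)R 5/5 ok
(5,4)R 5/5 ok
(5,5)R 3/3 ok
(6,1)R 2/2 ok
(6,2)R 3/3 ok
(6,4)R 3/3 ok
All meet the threshold, so the configuration is stable.

Yes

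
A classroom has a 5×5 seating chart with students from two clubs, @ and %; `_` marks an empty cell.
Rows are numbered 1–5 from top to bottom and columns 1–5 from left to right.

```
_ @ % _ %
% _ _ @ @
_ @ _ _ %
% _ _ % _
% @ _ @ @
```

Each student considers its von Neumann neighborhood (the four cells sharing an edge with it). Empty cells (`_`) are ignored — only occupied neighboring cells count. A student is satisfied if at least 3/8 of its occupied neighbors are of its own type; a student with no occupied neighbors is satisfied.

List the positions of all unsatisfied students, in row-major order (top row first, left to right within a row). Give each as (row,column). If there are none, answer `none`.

Row 1: (1,2)@ 0/1 not · (1,3)% 0/1 not · (1,5)% 0/1 not
Row 2: (2,1)% 0/0 satisfied · (2,4)@ 1/1 satisfied · (2,5)@ 1/3 not
Row 3: (3,2)@ 0/0 satisfied · (3,5)% 0/1 not
Row 4: (4,1)% 1/1 satisfied · (4,4)% 0/1 not
Row 5: (5,1)% 1/2 satisfied · (5,2)@ 0/1 not · (5,4)@ 1/2 satisfied · (5,5)@ 1/1 satisfied

(1,2), (1,3), (1,5), (2,5), (3,5), (4,4), (5,2)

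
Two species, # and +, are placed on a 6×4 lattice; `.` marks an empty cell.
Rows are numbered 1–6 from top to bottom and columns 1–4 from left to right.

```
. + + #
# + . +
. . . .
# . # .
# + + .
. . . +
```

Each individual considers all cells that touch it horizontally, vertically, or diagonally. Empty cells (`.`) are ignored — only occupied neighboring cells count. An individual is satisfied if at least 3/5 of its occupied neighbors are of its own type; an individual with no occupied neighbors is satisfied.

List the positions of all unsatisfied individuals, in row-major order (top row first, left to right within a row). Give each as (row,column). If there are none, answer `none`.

(1,2)+ 2/3 satisfied
(1,3)+ 3/4 satisfied
(1,4)# 0/2 not
(2,1)# 0/2 not
(2,2)+ 2/3 satisfied
(2,4)+ 1/2 not
(4,1)# 1/2 not
(4,3)# 0/2 not
(5,1)# 1/2 not
(5,2)+ 1/4 not
(5,3)+ 2/3 satisfied
(6,4)+ 1/1 satisfied

(1,4), (2,1), (2,4), (4,1), (4,3), (5,1), (5,2)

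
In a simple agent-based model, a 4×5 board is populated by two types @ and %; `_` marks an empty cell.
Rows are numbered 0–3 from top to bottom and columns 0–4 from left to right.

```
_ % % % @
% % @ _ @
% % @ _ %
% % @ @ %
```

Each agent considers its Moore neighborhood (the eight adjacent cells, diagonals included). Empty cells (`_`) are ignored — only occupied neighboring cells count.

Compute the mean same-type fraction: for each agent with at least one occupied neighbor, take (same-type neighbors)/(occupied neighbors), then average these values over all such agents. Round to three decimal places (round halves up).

Row 0: (0,1)% 3/4 · (0,2)% 3/4 · (0,3)% 1/4 · (0,4)@ 1/2
Row 1: (1,0)% 4/4 · (1,1)% 5/7 · (1,2)@ 1/6 · (1,4)@ 1/3
Row 2: (2,0)% 5/5 · (2,1)% 5/8 · (2,2)@ 3/6 · (2,4)% 1/3
Row 3: (3,0)% 3/3 · (3,1)% 3/5 · (3,2)@ 2/4 · (3,3)@ 2/4 · (3,4)% 1/2
Sum over 17 agents: 3/4 + 3/4 + 1/4 + 1/2 + 4/4 + 5/7 + 1/6 + 1/3 + 5/5 + 5/8 + 3/6 + 1/3 + 3/3 + 3/5 + 2/4 + 2/4 + 1/2 = 8419/840; mean = 8419/840 ÷ 17 = 8419/14280 = 0.589565… → 0.590.

0.590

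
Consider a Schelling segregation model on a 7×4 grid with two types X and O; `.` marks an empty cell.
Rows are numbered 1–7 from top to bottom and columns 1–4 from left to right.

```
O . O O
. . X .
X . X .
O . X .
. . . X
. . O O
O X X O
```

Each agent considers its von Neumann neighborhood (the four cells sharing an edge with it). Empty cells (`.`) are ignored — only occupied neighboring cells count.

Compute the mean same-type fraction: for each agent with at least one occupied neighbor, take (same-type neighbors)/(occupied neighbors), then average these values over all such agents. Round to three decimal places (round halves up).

0.464

Row 1: (1,1)O — no occupied neighbors · (1,3)O 1/2 · (1,4)O 1/1
Row 2: (2,3)X 1/2
Row 3: (3,1)X 0/1 · (3,3)X 2/2
Row 4: (4,1)O 0/1 · (4,3)X 1/1
Row 5: (5,4)X 0/1
Row 6: (6,3)O 1/2 · (6,4)O 2/3
Row 7: (7,1)O 0/1 · (7,2)X 1/2 · (7,3)X 1/3 · (7,4)O 1/2
Sum over 14 agents: 1/2 + 1/1 + 1/2 + 0/1 + 2/2 + 0/1 + 1/1 + 0/1 + 1/2 + 2/3 + 0/1 + 1/2 + 1/3 + 1/2 = 13/2; mean = 13/2 ÷ 14 = 13/28 = 0.464285… → 0.464.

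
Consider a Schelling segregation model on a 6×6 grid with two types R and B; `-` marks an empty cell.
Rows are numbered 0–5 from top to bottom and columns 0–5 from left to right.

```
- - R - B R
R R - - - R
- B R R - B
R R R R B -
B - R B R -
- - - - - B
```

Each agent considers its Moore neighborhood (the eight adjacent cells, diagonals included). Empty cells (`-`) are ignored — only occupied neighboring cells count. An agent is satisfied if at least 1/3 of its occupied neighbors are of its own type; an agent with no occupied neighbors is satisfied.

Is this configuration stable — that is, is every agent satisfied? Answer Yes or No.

No

(0,2)R 1/1 ✓
(0,4)B 0/2 ✗
(0,5)R 1/2 ✓
(1,0)R 1/2 ✓
(1,1)R 3/4 ✓
(1,5)R 1/3 ✓
(2,1)B 0/6 ✗
(2,2)R 5/6 ✓
(2,3)R 3/4 ✓
(2,5)B 1/2 ✓
(3,0)R 1/3 ✓
(3,1)R 4/6 ✓
(3,2)R 5/7 ✓
(3,3)R 5/7 ✓
(3,4)B 2/5 ✓
(4,0)B 0/2 ✗
(4,2)R 3/4 ✓
(4,3)B 1/5 ✗
(4,4)R 1/4 ✗
(5,5)B 0/1 ✗
For instance (0,4) has only 0/2 same-type neighbors, below 1/3.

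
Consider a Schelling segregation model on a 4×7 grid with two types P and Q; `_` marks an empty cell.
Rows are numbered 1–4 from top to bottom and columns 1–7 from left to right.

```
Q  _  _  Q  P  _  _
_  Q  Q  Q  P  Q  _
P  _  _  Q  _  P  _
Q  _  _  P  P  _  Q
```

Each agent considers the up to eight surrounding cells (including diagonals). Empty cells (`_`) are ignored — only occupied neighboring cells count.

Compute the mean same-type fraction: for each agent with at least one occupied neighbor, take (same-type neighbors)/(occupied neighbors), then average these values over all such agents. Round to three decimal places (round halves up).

Row 1: (1,1)Q 1/1 · (1,4)Q 2/4 · (1,5)P 1/4
Row 2: (2,2)Q 2/3 · (2,3)Q 4/4 · (2,4)Q 3/5 · (2,5)P 2/6 · (2,6)Q 0/3
Row 3: (3,1)P 0/2 · (3,4)Q 2/5 · (3,6)P 2/4
Row 4: (4,1)Q 0/1 · (4,4)P 1/2 · (4,5)P 2/3 · (4,7)Q 0/1
Sum over 15 agents: 1/1 + 2/4 + 1/4 + 2/3 + 4/4 + 3/5 + 2/6 + 0/3 + 0/2 + 2/5 + 2/4 + 0/1 + 1/2 + 2/3 + 0/1 = 77/12; mean = 77/12 ÷ 15 = 77/180 = 0.427777… → 0.428.

0.428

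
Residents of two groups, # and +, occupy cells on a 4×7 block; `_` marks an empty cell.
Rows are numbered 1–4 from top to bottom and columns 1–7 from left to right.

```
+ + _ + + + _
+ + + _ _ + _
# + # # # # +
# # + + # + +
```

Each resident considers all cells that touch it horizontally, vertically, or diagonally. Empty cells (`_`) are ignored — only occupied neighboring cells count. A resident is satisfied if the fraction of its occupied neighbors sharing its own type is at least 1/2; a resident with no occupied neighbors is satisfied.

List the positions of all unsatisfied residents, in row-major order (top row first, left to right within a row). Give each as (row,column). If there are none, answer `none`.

Row 1: (1,1)+ 3/3 ✓ · (1,2)+ 4/4 ✓ · (1,4)+ 2/2 ✓ · (1,5)+ 3/3 ✓ · (1,6)+ 2/2 ✓
Row 2: (2,1)+ 4/5 ✓ · (2,2)+ 5/7 ✓ · (2,3)+ 4/6 ✓ · (2,6)+ 3/5 ✓
Row 3: (3,1)# 2/5 ✗ · (3,2)+ 4/8 ✓ · (3,3)# 2/7 ✗ · (3,4)# 3/6 ✓ · (3,5)# 3/6 ✓ · (3,6)# 2/6 ✗ · (3,7)+ 3/4 ✓
Row 4: (4,1)# 2/3 ✓ · (4,2)# 3/5 ✓ · (4,3)+ 2/5 ✗ · (4,4)+ 1/5 ✗ · (4,5)# 3/5 ✓ · (4,6)+ 2/5 ✗ · (4,7)+ 2/3 ✓

(3,1), (3,3), (3,6), (4,3), (4,4), (4,6)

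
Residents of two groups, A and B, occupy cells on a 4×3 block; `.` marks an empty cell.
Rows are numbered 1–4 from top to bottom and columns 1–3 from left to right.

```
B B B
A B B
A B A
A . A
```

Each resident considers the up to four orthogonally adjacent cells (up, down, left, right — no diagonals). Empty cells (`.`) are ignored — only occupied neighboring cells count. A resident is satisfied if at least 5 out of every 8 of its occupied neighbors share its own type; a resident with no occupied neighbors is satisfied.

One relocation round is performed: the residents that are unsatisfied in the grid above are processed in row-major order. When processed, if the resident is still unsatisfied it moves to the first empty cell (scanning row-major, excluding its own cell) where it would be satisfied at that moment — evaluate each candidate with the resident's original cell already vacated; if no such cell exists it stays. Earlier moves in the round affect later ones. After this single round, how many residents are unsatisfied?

Initially unsatisfied (in order): (1,1), (2,1), (3,2), (3,3).
  (1,1): no empty cell satisfies it; stays.
  (2,1) → (4,2).
  (3,2) → (2,1).
  (3,3) → (3,2).
Resulting grid:
B B B
B B B
A A .
A A A
All satisfied now.

0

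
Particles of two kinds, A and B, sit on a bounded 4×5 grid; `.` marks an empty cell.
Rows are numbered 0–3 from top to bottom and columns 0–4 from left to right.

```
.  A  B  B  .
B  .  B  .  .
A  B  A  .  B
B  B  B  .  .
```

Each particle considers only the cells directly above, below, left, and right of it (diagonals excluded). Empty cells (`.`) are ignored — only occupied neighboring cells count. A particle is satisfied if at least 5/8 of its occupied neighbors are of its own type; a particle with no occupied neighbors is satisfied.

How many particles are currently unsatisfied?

(0,1)A 0/1 not
(0,2)B 2/3 satisfied
(0,3)B 1/1 satisfied
(1,0)B 0/1 not
(1,2)B 1/2 not
(2,0)A 0/3 not
(2,1)B 1/3 not
(2,2)A 0/3 not
(2,4)B 0/0 satisfied
(3,0)B 1/2 not
(3,1)B 3/3 satisfied
(3,2)B 1/2 not
Unsatisfied: (0,1), (1,0), (1,2), (2,0), (2,1), (2,2), (3,0), (3,2) — 8 in total.

8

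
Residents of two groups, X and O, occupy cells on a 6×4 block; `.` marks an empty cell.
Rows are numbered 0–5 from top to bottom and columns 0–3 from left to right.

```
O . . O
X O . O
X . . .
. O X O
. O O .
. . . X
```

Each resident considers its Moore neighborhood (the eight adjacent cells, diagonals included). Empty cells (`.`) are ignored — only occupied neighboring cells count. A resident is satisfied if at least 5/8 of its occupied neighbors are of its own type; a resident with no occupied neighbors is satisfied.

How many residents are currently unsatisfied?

9

Row 0: (0,0)O 1/2 unhappy · (0,3)O 1/1 ok
Row 1: (1,0)X 1/3 unhappy · (1,1)O 1/3 unhappy · (1,3)O 1/1 ok
Row 2: (2,0)X 1/3 unhappy
Row 3: (3,1)O 2/4 unhappy · (3,2)X 0/4 unhappy · (3,3)O 1/2 unhappy
Row 4: (4,1)O 2/3 ok · (4,2)O 3/5 unhappy
Row 5: (5,3)X 0/1 unhappy
Unsatisfied: (0,0), (1,0), (1,1), (2,0), (3,1), (3,2), (3,3), (4,2), (5,3) — 9 in total.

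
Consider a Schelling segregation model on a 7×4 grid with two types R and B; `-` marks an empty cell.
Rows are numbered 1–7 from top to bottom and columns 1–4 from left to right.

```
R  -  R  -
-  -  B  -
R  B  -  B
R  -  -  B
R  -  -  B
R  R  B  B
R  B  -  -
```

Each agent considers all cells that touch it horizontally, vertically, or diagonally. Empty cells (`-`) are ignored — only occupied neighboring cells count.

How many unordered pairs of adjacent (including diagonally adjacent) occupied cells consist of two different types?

Scan each occupied cell's neighbors to the right and below (and the two forward diagonals) so each pair is counted once.
From row 1: 1 unlike of 1 pairs (running 1/1).
From row 2: 0 unlike of 2 pairs (running 1/3).
From row 3: 2 unlike of 4 pairs (running 3/7).
From row 4: 0 unlike of 2 pairs (running 3/9).
From row 5: 0 unlike of 4 pairs (running 3/13).
From row 6: 3 unlike of 8 pairs (running 6/21).
From row 7: 1 unlike of 1 pairs (running 7/22).
Total adjacent occupied pairs: 22; unlike-type pairs: 7.

7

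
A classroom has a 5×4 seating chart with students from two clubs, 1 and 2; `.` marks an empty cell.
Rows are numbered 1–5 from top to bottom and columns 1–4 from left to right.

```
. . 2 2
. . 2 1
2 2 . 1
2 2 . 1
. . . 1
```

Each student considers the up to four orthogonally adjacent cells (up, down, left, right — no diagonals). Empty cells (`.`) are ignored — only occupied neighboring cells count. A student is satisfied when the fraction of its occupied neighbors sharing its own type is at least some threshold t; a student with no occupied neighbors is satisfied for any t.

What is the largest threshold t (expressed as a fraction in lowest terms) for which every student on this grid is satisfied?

1/3

Row 1: (1,3)2 2/2 · (1,4)2 1/2
Row 2: (2,3)2 1/2 · (2,4)1 1/3
Row 3: (3,1)2 2/2 · (3,2)2 2/2 · (3,4)1 2/2
Row 4: (4,1)2 2/2 · (4,2)2 2/2 · (4,4)1 2/2
Row 5: (5,4)1 1/1
The smallest same-type fraction is 1/3 at (2,4), which reduces to 1/3. Any threshold above that leaves this student unsatisfied.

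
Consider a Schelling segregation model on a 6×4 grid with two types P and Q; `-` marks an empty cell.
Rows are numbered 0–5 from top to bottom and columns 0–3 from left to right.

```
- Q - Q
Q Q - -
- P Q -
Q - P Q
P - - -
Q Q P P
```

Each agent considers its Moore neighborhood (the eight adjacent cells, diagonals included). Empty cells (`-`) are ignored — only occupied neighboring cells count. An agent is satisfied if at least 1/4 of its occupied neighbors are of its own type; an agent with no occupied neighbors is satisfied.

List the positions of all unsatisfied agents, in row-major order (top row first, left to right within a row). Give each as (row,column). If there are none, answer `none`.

(2,1), (3,0), (4,0)

(0,1)Q 2/2 satisfied
(0,3)Q 0/0 satisfied
(1,0)Q 2/3 satisfied
(1,1)Q 3/4 satisfied
(2,1)P 1/5 not
(2,2)Q 2/4 satisfied
(3,0)Q 0/2 not
(3,2)P 1/3 satisfied
(3,3)Q 1/2 satisfied
(4,0)P 0/3 not
(5,0)Q 1/2 satisfied
(5,1)Q 1/3 satisfied
(5,2)P 1/2 satisfied
(5,3)P 1/1 satisfied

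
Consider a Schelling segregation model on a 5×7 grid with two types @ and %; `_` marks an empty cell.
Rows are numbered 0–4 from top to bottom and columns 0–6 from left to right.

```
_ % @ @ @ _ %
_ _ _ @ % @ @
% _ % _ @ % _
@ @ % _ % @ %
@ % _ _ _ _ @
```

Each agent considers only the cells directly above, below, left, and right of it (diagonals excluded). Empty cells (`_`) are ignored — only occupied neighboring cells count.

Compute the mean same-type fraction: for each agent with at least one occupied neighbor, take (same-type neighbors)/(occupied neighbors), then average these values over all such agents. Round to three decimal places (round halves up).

(0,1)% 0/1
(0,2)@ 1/2
(0,3)@ 3/3
(0,4)@ 1/2
(0,6)% 0/1
(1,3)@ 1/2
(1,4)% 0/4
(1,5)@ 1/3
(1,6)@ 1/2
(2,0)% 0/1
(2,2)% 1/1
(2,4)@ 0/3
(2,5)% 0/3
(3,0)@ 2/3
(3,1)@ 1/3
(3,2)% 1/2
(3,4)% 0/2
(3,5)@ 0/3
(3,6)% 0/2
(4,0)@ 1/2
(4,1)% 0/2
(4,6)@ 0/1
Sum over 22 agents: 0/1 + 1/2 + 3/3 + 1/2 + 0/1 + 1/2 + 0/4 + 1/3 + 1/2 + 0/1 + 1/1 + 0/3 + 0/3 + 2/3 + 1/3 + 1/2 + 0/2 + 0/3 + 0/2 + 1/2 + 0/2 + 0/1 = 19/3; mean = 19/3 ÷ 22 = 19/66 = 0.287878… → 0.288.

0.288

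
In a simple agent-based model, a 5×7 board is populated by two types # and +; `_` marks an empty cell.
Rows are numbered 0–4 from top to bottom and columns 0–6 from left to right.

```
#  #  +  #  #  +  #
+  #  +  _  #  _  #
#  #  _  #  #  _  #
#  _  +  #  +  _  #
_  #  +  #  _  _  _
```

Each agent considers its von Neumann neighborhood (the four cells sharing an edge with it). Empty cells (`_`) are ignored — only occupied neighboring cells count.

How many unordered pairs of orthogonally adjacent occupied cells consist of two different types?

Scan each occupied cell's neighbors to the right and below so each pair is counted once.
Row 0: #(0,0)–#(0,1)= #(0,0)–+(1,0)≠ #(0,1)–+(0,2)≠ #(0,1)–#(1,1)= +(0,2)–#(0,3)≠ +(0,2)–+(1,2)= #(0,3)–#(0,4)= #(0,4)–+(0,5)≠ #(0,4)–#(1,4)= +(0,5)–#(0,6)≠ #(0,6)–#(1,6)=  → 5/11 unlike.
Row 1: +(1,0)–#(1,1)≠ +(1,0)–#(2,0)≠ #(1,1)–+(1,2)≠ #(1,1)–#(2,1)= #(1,4)–#(2,4)= #(1,6)–#(2,6)=  → 3/6 unlike.
Row 2: #(2,0)–#(2,1)= #(2,0)–#(3,0)= #(2,3)–#(2,4)= #(2,3)–#(3,3)= #(2,4)–+(3,4)≠ #(2,6)–#(3,6)=  → 1/6 unlike.
Row 3: +(3,2)–#(3,3)≠ +(3,2)–+(4,2)= #(3,3)–+(3,4)≠ #(3,3)–#(4,3)=  → 2/4 unlike.
Row 4: #(4,1)–+(4,2)≠ +(4,2)–#(4,3)≠  → 2/2 unlike.
Total adjacent occupied pairs: 29; unlike-type pairs: 13.

13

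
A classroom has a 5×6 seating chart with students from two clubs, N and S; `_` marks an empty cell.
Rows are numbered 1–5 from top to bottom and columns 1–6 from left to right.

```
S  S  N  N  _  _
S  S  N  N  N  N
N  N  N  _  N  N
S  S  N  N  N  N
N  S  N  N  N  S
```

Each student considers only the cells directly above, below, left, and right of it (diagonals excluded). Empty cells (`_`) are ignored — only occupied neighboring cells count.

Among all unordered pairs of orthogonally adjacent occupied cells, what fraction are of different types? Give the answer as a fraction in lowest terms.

12/41

Scan each occupied cell's neighbors to the right and below so each pair is counted once.
From row 1: 1 unlike of 7 pairs (running 1/7).
From row 2: 3 unlike of 10 pairs (running 4/17).
From row 3: 2 unlike of 8 pairs (running 6/25).
From row 4: 3 unlike of 11 pairs (running 9/36).
From row 5: 3 unlike of 5 pairs (running 12/41).
Total adjacent occupied pairs: 41; unlike-type pairs: 12.
12/41 is already in lowest terms.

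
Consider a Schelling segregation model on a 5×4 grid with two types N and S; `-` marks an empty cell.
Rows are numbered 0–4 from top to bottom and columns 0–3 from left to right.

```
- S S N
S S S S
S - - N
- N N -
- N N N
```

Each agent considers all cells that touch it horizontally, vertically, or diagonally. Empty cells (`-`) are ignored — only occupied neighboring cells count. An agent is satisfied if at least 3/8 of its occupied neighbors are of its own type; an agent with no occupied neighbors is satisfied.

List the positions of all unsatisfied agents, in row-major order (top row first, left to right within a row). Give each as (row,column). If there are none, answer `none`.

Row 0: (0,1)S 4/4 ✓ · (0,2)S 4/5 ✓ · (0,3)N 0/3 ✗
Row 1: (1,0)S 3/3 ✓ · (1,1)S 5/5 ✓ · (1,2)S 4/6 ✓ · (1,3)S 2/4 ✓
Row 2: (2,0)S 2/3 ✓ · (2,3)N 1/3 ✗
Row 3: (3,1)N 3/4 ✓ · (3,2)N 5/5 ✓
Row 4: (4,1)N 3/3 ✓ · (4,2)N 4/4 ✓ · (4,3)N 2/2 ✓

(0,3), (2,3)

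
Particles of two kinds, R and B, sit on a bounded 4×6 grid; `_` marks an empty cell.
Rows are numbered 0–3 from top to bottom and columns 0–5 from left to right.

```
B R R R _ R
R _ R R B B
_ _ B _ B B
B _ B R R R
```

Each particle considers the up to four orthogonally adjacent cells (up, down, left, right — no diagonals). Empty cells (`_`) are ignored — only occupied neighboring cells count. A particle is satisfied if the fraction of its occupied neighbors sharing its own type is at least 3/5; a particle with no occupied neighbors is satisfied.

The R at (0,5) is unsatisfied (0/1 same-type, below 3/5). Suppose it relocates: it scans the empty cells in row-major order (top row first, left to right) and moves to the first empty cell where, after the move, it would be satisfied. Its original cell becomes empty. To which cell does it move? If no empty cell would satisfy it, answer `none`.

Vacating (0,5). Empty cells in order:
  (0,4): 1/2 same-type → still unsatisfied.
  (1,1): 3/3 same-type → satisfied — stop here.

(1,1)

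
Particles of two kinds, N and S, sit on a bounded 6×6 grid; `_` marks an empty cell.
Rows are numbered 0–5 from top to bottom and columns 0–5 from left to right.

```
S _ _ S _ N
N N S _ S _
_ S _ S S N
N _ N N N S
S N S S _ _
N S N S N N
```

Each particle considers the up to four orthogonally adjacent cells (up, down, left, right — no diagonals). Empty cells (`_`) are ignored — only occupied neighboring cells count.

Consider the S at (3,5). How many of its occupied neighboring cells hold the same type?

0

Occupied neighbors of (3,5): (2,5)=N, (3,4)=N.
Same type (S): 0 of 2.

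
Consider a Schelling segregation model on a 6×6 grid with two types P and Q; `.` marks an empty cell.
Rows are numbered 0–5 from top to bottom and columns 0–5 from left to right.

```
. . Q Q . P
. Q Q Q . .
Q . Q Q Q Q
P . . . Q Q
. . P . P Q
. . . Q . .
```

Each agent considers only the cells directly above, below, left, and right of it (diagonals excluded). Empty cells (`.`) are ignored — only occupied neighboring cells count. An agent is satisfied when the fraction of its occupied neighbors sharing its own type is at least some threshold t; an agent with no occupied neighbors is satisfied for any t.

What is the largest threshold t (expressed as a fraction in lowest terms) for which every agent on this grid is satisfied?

0/1

(0,2)Q 2/2
(0,3)Q 2/2
(0,5)P — no occupied neighbors
(1,1)Q 1/1
(1,2)Q 4/4
(1,3)Q 3/3
(2,0)Q 0/1
(2,2)Q 2/2
(2,3)Q 3/3
(2,4)Q 3/3
(2,5)Q 2/2
(3,0)P 0/1
(3,4)Q 2/3
(3,5)Q 3/3
(4,2)P — no occupied neighbors
(4,4)P 0/2
(4,5)Q 1/2
(5,3)Q — no occupied neighbors
The smallest same-type fraction is 0/1 at (2,0), which reduces to 0/1. Any threshold above that leaves this agent unsatisfied.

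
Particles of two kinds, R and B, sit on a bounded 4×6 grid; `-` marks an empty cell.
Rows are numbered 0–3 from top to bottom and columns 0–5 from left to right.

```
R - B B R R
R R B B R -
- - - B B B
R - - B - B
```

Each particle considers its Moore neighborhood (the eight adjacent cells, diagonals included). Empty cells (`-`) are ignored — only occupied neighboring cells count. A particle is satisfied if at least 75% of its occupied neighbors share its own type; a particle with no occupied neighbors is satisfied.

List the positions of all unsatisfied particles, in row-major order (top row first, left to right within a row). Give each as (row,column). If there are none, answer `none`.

Row 0: (0,0)R 2/2 ✓ · (0,2)B 3/4 ✓ · (0,3)B 3/5 ✗ · (0,4)R 2/4 ✗ · (0,5)R 2/2 ✓
Row 1: (1,0)R 2/2 ✓ · (1,1)R 2/4 ✗ · (1,2)B 4/5 ✓ · (1,3)B 5/7 ✗ · (1,4)R 2/7 ✗
Row 2: (2,3)B 4/5 ✓ · (2,4)B 5/6 ✓ · (2,5)B 2/3 ✗
Row 3: (3,0)R 0/0 ✓ · (3,3)B 2/2 ✓ · (3,5)B 2/2 ✓

(0,3), (0,4), (1,1), (1,3), (1,4), (2,5)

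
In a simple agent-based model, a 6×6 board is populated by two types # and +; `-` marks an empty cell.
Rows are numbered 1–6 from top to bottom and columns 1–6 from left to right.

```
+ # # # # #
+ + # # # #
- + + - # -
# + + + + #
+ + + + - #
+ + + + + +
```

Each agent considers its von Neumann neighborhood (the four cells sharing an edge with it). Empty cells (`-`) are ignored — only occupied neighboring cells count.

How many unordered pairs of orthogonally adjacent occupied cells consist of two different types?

Scan each occupied cell's neighbors to the right and below so each pair is counted once.
Row 1: +(1,1)–#(1,2)≠ +(1,1)–+(2,1)= #(1,2)–#(1,3)= #(1,2)–+(2,2)≠ #(1,3)–#(1,4)= #(1,3)–#(2,3)= #(1,4)–#(1,5)= #(1,4)–#(2,4)= #(1,5)–#(1,6)= #(1,5)–#(2,5)= #(1,6)–#(2,6)=  → 2/11 unlike.
Row 2: +(2,1)–+(2,2)= +(2,2)–#(2,3)≠ +(2,2)–+(3,2)= #(2,3)–#(2,4)= #(2,3)–+(3,3)≠ #(2,4)–#(2,5)= #(2,5)–#(2,6)= #(2,5)–#(3,5)=  → 2/8 unlike.
Row 3: +(3,2)–+(3,3)= +(3,2)–+(4,2)= +(3,3)–+(4,3)= #(3,5)–+(4,5)≠  → 1/4 unlike.
Row 4: #(4,1)–+(4,2)≠ #(4,1)–+(5,1)≠ +(4,2)–+(4,3)= +(4,2)–+(5,2)= +(4,3)–+(4,4)= +(4,3)–+(5,3)= +(4,4)–+(4,5)= +(4,4)–+(5,4)= +(4,5)–#(4,6)≠ #(4,6)–#(5,6)=  → 3/10 unlike.
Row 5: +(5,1)–+(5,2)= +(5,1)–+(6,1)= +(5,2)–+(5,3)= +(5,2)–+(6,2)= +(5,3)–+(5,4)= +(5,3)–+(6,3)= +(5,4)–+(6,4)= #(5,6)–+(6,6)≠  → 1/8 unlike.
Row 6: +(6,1)–+(6,2)= +(6,2)–+(6,3)= +(6,3)–+(6,4)= +(6,4)–+(6,5)= +(6,5)–+(6,6)=  → 0/5 unlike.
Total adjacent occupied pairs: 46; unlike-type pairs: 9.

9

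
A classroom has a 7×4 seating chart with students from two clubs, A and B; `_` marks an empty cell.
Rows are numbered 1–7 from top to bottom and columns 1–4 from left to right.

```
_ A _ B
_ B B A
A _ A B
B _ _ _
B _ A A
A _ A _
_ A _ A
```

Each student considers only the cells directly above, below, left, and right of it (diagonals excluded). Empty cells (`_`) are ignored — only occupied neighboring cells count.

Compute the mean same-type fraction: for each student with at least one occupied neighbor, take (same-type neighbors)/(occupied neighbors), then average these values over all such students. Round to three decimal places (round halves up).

(1,2)A 0/1
(1,4)B 0/1
(2,2)B 1/2
(2,3)B 1/3
(2,4)A 0/3
(3,1)A 0/1
(3,3)A 0/2
(3,4)B 0/2
(4,1)B 1/2
(5,1)B 1/2
(5,3)A 2/2
(5,4)A 1/1
(6,1)A 0/1
(6,3)A 1/1
(7,2)A — no occupied neighbors
(7,4)A — no occupied neighbors
Sum over 14 students: 0/1 + 0/1 + 1/2 + 1/3 + 0/3 + 0/1 + 0/2 + 0/2 + 1/2 + 1/2 + 2/2 + 1/1 + 0/1 + 1/1 = 29/6; mean = 29/6 ÷ 14 = 29/84 = 0.345238… → 0.345.

0.345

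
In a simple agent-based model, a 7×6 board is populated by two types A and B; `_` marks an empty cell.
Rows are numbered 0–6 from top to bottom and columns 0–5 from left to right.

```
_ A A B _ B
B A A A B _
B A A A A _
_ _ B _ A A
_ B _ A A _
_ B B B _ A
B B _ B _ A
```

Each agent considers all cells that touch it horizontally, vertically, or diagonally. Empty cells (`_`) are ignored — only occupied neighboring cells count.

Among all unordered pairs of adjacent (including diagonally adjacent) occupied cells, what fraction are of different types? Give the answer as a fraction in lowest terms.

Scan each occupied cell's neighbors to the right and below (and the two forward diagonals) so each pair is counted once.
From row 0: 4 unlike of 12 pairs (running 4/12).
From row 1: 6 unlike of 17 pairs (running 10/29).
From row 2: 4 unlike of 10 pairs (running 14/39).
From row 3: 1 unlike of 6 pairs (running 15/45).
From row 4: 3 unlike of 7 pairs (running 18/52).
From row 5: 0 unlike of 8 pairs (running 18/60).
From row 6: 0 unlike of 1 pairs (running 18/61).
Total adjacent occupied pairs: 61; unlike-type pairs: 18.
18/61 is already in lowest terms.

18/61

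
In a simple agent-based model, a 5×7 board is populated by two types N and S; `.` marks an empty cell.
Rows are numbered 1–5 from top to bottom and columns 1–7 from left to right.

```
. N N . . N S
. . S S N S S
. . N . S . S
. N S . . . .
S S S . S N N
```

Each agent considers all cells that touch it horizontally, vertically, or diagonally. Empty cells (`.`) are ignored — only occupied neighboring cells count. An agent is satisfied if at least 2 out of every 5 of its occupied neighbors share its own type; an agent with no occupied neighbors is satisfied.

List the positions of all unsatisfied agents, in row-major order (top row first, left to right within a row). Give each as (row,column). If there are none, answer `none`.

(1,3), (1,6), (2,3), (2,5), (3,3), (4,2), (5,5)

(1,2)N 1/2 ✓
(1,3)N 1/3 ✗
(1,6)N 1/4 ✗
(1,7)S 2/3 ✓
(2,3)S 1/4 ✗
(2,4)S 2/5 ✓
(2,5)N 1/4 ✗
(2,6)S 4/6 ✓
(2,7)S 3/4 ✓
(3,3)N 1/4 ✗
(3,5)S 2/3 ✓
(3,7)S 2/2 ✓
(4,2)N 1/5 ✗
(4,3)S 2/4 ✓
(5,1)S 1/2 ✓
(5,2)S 3/4 ✓
(5,3)S 2/3 ✓
(5,5)S 0/1 ✗
(5,6)N 1/2 ✓
(5,7)N 1/1 ✓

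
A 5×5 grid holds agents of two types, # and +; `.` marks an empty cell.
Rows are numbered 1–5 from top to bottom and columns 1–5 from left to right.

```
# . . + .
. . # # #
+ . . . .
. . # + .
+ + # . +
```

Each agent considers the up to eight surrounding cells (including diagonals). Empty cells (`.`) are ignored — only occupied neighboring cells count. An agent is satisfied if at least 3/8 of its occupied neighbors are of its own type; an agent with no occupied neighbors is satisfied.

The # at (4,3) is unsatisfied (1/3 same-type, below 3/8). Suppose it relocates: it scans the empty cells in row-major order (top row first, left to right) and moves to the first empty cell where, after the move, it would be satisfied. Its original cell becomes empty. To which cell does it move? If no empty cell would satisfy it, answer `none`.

Vacating (4,3). Empty cells in order:
  (1,2): 2/2 same-type → satisfied — stop here.

(1,2)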